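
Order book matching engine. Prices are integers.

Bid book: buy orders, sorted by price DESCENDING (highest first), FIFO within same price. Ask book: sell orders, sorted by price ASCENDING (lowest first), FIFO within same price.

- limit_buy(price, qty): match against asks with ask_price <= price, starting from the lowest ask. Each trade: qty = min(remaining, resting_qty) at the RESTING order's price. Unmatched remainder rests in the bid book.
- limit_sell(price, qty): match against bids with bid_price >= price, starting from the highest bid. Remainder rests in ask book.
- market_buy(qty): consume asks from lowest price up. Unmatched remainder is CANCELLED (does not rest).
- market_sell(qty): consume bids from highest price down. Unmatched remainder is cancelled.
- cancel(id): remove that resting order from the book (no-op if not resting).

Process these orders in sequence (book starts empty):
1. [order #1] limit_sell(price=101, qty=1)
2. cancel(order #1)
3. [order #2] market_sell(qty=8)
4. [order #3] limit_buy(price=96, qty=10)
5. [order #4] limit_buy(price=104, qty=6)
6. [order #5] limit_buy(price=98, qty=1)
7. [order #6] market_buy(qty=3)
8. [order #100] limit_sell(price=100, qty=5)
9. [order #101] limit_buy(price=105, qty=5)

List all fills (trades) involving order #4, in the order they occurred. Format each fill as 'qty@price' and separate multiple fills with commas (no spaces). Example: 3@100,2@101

Answer: 5@104

Derivation:
After op 1 [order #1] limit_sell(price=101, qty=1): fills=none; bids=[-] asks=[#1:1@101]
After op 2 cancel(order #1): fills=none; bids=[-] asks=[-]
After op 3 [order #2] market_sell(qty=8): fills=none; bids=[-] asks=[-]
After op 4 [order #3] limit_buy(price=96, qty=10): fills=none; bids=[#3:10@96] asks=[-]
After op 5 [order #4] limit_buy(price=104, qty=6): fills=none; bids=[#4:6@104 #3:10@96] asks=[-]
After op 6 [order #5] limit_buy(price=98, qty=1): fills=none; bids=[#4:6@104 #5:1@98 #3:10@96] asks=[-]
After op 7 [order #6] market_buy(qty=3): fills=none; bids=[#4:6@104 #5:1@98 #3:10@96] asks=[-]
After op 8 [order #100] limit_sell(price=100, qty=5): fills=#4x#100:5@104; bids=[#4:1@104 #5:1@98 #3:10@96] asks=[-]
After op 9 [order #101] limit_buy(price=105, qty=5): fills=none; bids=[#101:5@105 #4:1@104 #5:1@98 #3:10@96] asks=[-]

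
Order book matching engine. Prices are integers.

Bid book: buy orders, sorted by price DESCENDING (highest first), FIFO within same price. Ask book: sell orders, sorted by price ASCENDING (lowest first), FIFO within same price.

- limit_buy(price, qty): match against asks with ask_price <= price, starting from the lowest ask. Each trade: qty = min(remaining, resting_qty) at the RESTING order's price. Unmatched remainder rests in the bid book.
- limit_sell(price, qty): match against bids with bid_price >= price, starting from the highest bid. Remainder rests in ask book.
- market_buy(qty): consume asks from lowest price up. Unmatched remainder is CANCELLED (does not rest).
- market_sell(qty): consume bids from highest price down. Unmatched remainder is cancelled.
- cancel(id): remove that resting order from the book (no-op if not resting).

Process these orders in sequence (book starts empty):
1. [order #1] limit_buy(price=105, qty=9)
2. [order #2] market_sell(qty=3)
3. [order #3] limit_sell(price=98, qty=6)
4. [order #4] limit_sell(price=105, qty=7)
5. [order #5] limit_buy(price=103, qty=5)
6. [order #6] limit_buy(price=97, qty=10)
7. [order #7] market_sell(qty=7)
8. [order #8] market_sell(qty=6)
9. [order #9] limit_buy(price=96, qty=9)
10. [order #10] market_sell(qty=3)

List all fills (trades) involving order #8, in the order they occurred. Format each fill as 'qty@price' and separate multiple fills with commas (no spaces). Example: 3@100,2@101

Answer: 6@97

Derivation:
After op 1 [order #1] limit_buy(price=105, qty=9): fills=none; bids=[#1:9@105] asks=[-]
After op 2 [order #2] market_sell(qty=3): fills=#1x#2:3@105; bids=[#1:6@105] asks=[-]
After op 3 [order #3] limit_sell(price=98, qty=6): fills=#1x#3:6@105; bids=[-] asks=[-]
After op 4 [order #4] limit_sell(price=105, qty=7): fills=none; bids=[-] asks=[#4:7@105]
After op 5 [order #5] limit_buy(price=103, qty=5): fills=none; bids=[#5:5@103] asks=[#4:7@105]
After op 6 [order #6] limit_buy(price=97, qty=10): fills=none; bids=[#5:5@103 #6:10@97] asks=[#4:7@105]
After op 7 [order #7] market_sell(qty=7): fills=#5x#7:5@103 #6x#7:2@97; bids=[#6:8@97] asks=[#4:7@105]
After op 8 [order #8] market_sell(qty=6): fills=#6x#8:6@97; bids=[#6:2@97] asks=[#4:7@105]
After op 9 [order #9] limit_buy(price=96, qty=9): fills=none; bids=[#6:2@97 #9:9@96] asks=[#4:7@105]
After op 10 [order #10] market_sell(qty=3): fills=#6x#10:2@97 #9x#10:1@96; bids=[#9:8@96] asks=[#4:7@105]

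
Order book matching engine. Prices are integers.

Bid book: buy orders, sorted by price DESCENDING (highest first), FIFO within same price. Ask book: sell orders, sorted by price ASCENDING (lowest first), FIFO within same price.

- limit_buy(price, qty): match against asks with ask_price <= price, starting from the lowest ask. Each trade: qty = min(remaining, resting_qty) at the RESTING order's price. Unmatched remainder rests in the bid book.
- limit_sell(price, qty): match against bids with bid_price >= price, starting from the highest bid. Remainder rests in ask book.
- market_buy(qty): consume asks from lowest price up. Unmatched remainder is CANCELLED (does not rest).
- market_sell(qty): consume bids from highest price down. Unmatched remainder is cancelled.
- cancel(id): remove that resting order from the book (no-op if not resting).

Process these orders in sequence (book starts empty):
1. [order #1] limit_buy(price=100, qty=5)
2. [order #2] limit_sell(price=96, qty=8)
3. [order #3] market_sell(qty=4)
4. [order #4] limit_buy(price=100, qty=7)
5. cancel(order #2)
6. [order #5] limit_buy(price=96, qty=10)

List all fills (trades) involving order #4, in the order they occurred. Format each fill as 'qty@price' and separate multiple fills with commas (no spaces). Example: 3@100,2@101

After op 1 [order #1] limit_buy(price=100, qty=5): fills=none; bids=[#1:5@100] asks=[-]
After op 2 [order #2] limit_sell(price=96, qty=8): fills=#1x#2:5@100; bids=[-] asks=[#2:3@96]
After op 3 [order #3] market_sell(qty=4): fills=none; bids=[-] asks=[#2:3@96]
After op 4 [order #4] limit_buy(price=100, qty=7): fills=#4x#2:3@96; bids=[#4:4@100] asks=[-]
After op 5 cancel(order #2): fills=none; bids=[#4:4@100] asks=[-]
After op 6 [order #5] limit_buy(price=96, qty=10): fills=none; bids=[#4:4@100 #5:10@96] asks=[-]

Answer: 3@96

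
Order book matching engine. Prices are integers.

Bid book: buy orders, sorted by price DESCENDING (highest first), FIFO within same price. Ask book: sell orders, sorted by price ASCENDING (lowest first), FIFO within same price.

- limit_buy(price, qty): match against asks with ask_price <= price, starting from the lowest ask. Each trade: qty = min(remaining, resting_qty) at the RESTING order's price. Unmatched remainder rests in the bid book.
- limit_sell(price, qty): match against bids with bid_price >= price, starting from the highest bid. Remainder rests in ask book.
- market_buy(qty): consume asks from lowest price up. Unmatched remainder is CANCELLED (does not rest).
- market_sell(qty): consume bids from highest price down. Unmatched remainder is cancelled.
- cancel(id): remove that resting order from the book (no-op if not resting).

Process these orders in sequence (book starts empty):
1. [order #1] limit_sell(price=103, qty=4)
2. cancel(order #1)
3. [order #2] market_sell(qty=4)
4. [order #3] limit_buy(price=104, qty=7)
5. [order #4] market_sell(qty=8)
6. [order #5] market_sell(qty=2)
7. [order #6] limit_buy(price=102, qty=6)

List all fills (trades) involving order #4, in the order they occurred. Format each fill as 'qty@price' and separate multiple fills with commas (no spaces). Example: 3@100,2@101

After op 1 [order #1] limit_sell(price=103, qty=4): fills=none; bids=[-] asks=[#1:4@103]
After op 2 cancel(order #1): fills=none; bids=[-] asks=[-]
After op 3 [order #2] market_sell(qty=4): fills=none; bids=[-] asks=[-]
After op 4 [order #3] limit_buy(price=104, qty=7): fills=none; bids=[#3:7@104] asks=[-]
After op 5 [order #4] market_sell(qty=8): fills=#3x#4:7@104; bids=[-] asks=[-]
After op 6 [order #5] market_sell(qty=2): fills=none; bids=[-] asks=[-]
After op 7 [order #6] limit_buy(price=102, qty=6): fills=none; bids=[#6:6@102] asks=[-]

Answer: 7@104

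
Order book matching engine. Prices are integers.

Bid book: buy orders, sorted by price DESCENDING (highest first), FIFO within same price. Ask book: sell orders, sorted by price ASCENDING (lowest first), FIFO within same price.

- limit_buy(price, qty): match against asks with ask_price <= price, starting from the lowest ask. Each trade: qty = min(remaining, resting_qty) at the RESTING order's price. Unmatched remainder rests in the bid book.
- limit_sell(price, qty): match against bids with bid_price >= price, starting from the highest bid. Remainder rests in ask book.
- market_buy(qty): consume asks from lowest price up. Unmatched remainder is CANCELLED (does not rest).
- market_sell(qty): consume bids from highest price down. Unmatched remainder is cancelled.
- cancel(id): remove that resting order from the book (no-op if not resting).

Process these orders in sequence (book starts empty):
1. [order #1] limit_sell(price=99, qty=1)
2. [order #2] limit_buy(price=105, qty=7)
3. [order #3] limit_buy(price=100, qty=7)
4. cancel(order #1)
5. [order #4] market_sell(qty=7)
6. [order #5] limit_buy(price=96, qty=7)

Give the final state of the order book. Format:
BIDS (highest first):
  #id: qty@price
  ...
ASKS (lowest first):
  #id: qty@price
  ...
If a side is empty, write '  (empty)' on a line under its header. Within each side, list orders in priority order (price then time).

Answer: BIDS (highest first):
  #3: 6@100
  #5: 7@96
ASKS (lowest first):
  (empty)

Derivation:
After op 1 [order #1] limit_sell(price=99, qty=1): fills=none; bids=[-] asks=[#1:1@99]
After op 2 [order #2] limit_buy(price=105, qty=7): fills=#2x#1:1@99; bids=[#2:6@105] asks=[-]
After op 3 [order #3] limit_buy(price=100, qty=7): fills=none; bids=[#2:6@105 #3:7@100] asks=[-]
After op 4 cancel(order #1): fills=none; bids=[#2:6@105 #3:7@100] asks=[-]
After op 5 [order #4] market_sell(qty=7): fills=#2x#4:6@105 #3x#4:1@100; bids=[#3:6@100] asks=[-]
After op 6 [order #5] limit_buy(price=96, qty=7): fills=none; bids=[#3:6@100 #5:7@96] asks=[-]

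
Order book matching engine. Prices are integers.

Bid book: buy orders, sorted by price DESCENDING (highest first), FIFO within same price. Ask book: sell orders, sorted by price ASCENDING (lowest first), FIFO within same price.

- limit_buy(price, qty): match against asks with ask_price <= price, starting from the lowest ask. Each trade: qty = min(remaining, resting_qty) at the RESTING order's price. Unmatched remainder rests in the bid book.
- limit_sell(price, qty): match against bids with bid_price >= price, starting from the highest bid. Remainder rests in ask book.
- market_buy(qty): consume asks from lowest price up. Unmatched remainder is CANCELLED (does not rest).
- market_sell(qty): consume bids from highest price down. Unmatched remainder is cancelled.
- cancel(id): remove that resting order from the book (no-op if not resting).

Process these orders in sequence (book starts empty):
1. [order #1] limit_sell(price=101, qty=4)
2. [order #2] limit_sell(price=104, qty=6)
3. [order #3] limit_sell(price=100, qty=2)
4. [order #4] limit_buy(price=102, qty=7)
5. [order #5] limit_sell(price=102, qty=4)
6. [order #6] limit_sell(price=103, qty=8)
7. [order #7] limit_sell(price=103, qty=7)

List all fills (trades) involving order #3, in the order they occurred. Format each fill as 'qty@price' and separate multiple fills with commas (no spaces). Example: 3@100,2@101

Answer: 2@100

Derivation:
After op 1 [order #1] limit_sell(price=101, qty=4): fills=none; bids=[-] asks=[#1:4@101]
After op 2 [order #2] limit_sell(price=104, qty=6): fills=none; bids=[-] asks=[#1:4@101 #2:6@104]
After op 3 [order #3] limit_sell(price=100, qty=2): fills=none; bids=[-] asks=[#3:2@100 #1:4@101 #2:6@104]
After op 4 [order #4] limit_buy(price=102, qty=7): fills=#4x#3:2@100 #4x#1:4@101; bids=[#4:1@102] asks=[#2:6@104]
After op 5 [order #5] limit_sell(price=102, qty=4): fills=#4x#5:1@102; bids=[-] asks=[#5:3@102 #2:6@104]
After op 6 [order #6] limit_sell(price=103, qty=8): fills=none; bids=[-] asks=[#5:3@102 #6:8@103 #2:6@104]
After op 7 [order #7] limit_sell(price=103, qty=7): fills=none; bids=[-] asks=[#5:3@102 #6:8@103 #7:7@103 #2:6@104]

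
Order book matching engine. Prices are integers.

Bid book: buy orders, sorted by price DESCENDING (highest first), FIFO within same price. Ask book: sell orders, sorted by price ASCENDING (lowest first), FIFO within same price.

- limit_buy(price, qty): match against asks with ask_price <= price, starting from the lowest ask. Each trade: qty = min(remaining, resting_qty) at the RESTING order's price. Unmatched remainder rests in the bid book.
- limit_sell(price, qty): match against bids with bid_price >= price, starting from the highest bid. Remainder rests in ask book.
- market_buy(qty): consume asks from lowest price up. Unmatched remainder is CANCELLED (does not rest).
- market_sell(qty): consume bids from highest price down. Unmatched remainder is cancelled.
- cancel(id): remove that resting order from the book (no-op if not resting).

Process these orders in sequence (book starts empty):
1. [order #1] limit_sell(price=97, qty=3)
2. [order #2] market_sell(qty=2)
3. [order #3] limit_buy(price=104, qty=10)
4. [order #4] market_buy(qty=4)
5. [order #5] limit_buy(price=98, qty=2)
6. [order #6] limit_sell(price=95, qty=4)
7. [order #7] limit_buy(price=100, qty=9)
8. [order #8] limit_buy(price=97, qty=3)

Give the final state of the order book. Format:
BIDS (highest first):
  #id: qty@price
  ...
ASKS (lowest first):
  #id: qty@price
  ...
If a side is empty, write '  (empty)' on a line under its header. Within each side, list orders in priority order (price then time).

Answer: BIDS (highest first):
  #3: 3@104
  #7: 9@100
  #5: 2@98
  #8: 3@97
ASKS (lowest first):
  (empty)

Derivation:
After op 1 [order #1] limit_sell(price=97, qty=3): fills=none; bids=[-] asks=[#1:3@97]
After op 2 [order #2] market_sell(qty=2): fills=none; bids=[-] asks=[#1:3@97]
After op 3 [order #3] limit_buy(price=104, qty=10): fills=#3x#1:3@97; bids=[#3:7@104] asks=[-]
After op 4 [order #4] market_buy(qty=4): fills=none; bids=[#3:7@104] asks=[-]
After op 5 [order #5] limit_buy(price=98, qty=2): fills=none; bids=[#3:7@104 #5:2@98] asks=[-]
After op 6 [order #6] limit_sell(price=95, qty=4): fills=#3x#6:4@104; bids=[#3:3@104 #5:2@98] asks=[-]
After op 7 [order #7] limit_buy(price=100, qty=9): fills=none; bids=[#3:3@104 #7:9@100 #5:2@98] asks=[-]
After op 8 [order #8] limit_buy(price=97, qty=3): fills=none; bids=[#3:3@104 #7:9@100 #5:2@98 #8:3@97] asks=[-]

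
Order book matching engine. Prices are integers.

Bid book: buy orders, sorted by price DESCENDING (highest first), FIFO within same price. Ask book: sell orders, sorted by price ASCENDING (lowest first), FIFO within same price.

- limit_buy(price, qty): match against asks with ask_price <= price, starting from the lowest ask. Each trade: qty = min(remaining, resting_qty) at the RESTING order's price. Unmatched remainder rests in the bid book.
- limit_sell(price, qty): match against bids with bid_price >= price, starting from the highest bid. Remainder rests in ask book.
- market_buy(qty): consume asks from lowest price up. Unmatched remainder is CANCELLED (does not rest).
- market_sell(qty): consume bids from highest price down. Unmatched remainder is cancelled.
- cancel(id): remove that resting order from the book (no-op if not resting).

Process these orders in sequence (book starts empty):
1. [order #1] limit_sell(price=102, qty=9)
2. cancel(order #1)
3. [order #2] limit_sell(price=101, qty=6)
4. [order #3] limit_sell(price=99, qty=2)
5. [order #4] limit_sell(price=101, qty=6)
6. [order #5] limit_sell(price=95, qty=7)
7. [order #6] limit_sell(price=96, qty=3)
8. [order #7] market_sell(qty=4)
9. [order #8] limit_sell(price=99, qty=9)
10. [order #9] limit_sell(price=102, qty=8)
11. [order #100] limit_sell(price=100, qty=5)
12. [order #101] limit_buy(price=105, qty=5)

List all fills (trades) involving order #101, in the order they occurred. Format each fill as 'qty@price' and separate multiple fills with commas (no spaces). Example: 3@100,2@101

Answer: 5@95

Derivation:
After op 1 [order #1] limit_sell(price=102, qty=9): fills=none; bids=[-] asks=[#1:9@102]
After op 2 cancel(order #1): fills=none; bids=[-] asks=[-]
After op 3 [order #2] limit_sell(price=101, qty=6): fills=none; bids=[-] asks=[#2:6@101]
After op 4 [order #3] limit_sell(price=99, qty=2): fills=none; bids=[-] asks=[#3:2@99 #2:6@101]
After op 5 [order #4] limit_sell(price=101, qty=6): fills=none; bids=[-] asks=[#3:2@99 #2:6@101 #4:6@101]
After op 6 [order #5] limit_sell(price=95, qty=7): fills=none; bids=[-] asks=[#5:7@95 #3:2@99 #2:6@101 #4:6@101]
After op 7 [order #6] limit_sell(price=96, qty=3): fills=none; bids=[-] asks=[#5:7@95 #6:3@96 #3:2@99 #2:6@101 #4:6@101]
After op 8 [order #7] market_sell(qty=4): fills=none; bids=[-] asks=[#5:7@95 #6:3@96 #3:2@99 #2:6@101 #4:6@101]
After op 9 [order #8] limit_sell(price=99, qty=9): fills=none; bids=[-] asks=[#5:7@95 #6:3@96 #3:2@99 #8:9@99 #2:6@101 #4:6@101]
After op 10 [order #9] limit_sell(price=102, qty=8): fills=none; bids=[-] asks=[#5:7@95 #6:3@96 #3:2@99 #8:9@99 #2:6@101 #4:6@101 #9:8@102]
After op 11 [order #100] limit_sell(price=100, qty=5): fills=none; bids=[-] asks=[#5:7@95 #6:3@96 #3:2@99 #8:9@99 #100:5@100 #2:6@101 #4:6@101 #9:8@102]
After op 12 [order #101] limit_buy(price=105, qty=5): fills=#101x#5:5@95; bids=[-] asks=[#5:2@95 #6:3@96 #3:2@99 #8:9@99 #100:5@100 #2:6@101 #4:6@101 #9:8@102]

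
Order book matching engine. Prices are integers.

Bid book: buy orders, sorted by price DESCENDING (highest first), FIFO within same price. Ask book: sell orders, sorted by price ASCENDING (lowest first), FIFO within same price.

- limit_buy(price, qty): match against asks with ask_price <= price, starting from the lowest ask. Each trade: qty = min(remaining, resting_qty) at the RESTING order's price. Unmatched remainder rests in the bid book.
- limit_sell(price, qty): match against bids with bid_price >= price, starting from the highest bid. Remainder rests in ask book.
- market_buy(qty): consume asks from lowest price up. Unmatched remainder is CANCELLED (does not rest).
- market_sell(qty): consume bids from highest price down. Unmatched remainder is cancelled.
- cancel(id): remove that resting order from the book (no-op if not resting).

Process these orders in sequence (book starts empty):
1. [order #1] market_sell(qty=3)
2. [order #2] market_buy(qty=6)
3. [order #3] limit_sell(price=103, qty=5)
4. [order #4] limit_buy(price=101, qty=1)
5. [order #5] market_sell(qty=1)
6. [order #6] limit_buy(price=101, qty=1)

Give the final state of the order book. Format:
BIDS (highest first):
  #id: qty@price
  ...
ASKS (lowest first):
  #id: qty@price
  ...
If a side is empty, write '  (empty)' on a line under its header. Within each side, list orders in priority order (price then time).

Answer: BIDS (highest first):
  #6: 1@101
ASKS (lowest first):
  #3: 5@103

Derivation:
After op 1 [order #1] market_sell(qty=3): fills=none; bids=[-] asks=[-]
After op 2 [order #2] market_buy(qty=6): fills=none; bids=[-] asks=[-]
After op 3 [order #3] limit_sell(price=103, qty=5): fills=none; bids=[-] asks=[#3:5@103]
After op 4 [order #4] limit_buy(price=101, qty=1): fills=none; bids=[#4:1@101] asks=[#3:5@103]
After op 5 [order #5] market_sell(qty=1): fills=#4x#5:1@101; bids=[-] asks=[#3:5@103]
After op 6 [order #6] limit_buy(price=101, qty=1): fills=none; bids=[#6:1@101] asks=[#3:5@103]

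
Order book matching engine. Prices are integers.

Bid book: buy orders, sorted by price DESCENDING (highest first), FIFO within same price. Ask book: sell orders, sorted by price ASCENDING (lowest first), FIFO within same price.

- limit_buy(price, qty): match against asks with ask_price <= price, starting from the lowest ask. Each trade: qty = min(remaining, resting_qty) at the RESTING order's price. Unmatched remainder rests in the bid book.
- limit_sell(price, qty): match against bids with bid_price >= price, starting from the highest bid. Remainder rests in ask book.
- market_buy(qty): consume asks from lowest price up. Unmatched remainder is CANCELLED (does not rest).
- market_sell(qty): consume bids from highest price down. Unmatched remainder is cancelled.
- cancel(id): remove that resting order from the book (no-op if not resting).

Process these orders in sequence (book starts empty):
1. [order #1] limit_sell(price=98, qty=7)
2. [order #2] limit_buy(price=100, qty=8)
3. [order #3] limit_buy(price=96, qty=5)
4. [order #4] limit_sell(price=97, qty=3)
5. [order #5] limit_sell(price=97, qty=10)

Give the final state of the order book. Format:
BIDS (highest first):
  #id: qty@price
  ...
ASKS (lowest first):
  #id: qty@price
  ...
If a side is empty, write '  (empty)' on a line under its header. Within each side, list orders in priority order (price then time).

After op 1 [order #1] limit_sell(price=98, qty=7): fills=none; bids=[-] asks=[#1:7@98]
After op 2 [order #2] limit_buy(price=100, qty=8): fills=#2x#1:7@98; bids=[#2:1@100] asks=[-]
After op 3 [order #3] limit_buy(price=96, qty=5): fills=none; bids=[#2:1@100 #3:5@96] asks=[-]
After op 4 [order #4] limit_sell(price=97, qty=3): fills=#2x#4:1@100; bids=[#3:5@96] asks=[#4:2@97]
After op 5 [order #5] limit_sell(price=97, qty=10): fills=none; bids=[#3:5@96] asks=[#4:2@97 #5:10@97]

Answer: BIDS (highest first):
  #3: 5@96
ASKS (lowest first):
  #4: 2@97
  #5: 10@97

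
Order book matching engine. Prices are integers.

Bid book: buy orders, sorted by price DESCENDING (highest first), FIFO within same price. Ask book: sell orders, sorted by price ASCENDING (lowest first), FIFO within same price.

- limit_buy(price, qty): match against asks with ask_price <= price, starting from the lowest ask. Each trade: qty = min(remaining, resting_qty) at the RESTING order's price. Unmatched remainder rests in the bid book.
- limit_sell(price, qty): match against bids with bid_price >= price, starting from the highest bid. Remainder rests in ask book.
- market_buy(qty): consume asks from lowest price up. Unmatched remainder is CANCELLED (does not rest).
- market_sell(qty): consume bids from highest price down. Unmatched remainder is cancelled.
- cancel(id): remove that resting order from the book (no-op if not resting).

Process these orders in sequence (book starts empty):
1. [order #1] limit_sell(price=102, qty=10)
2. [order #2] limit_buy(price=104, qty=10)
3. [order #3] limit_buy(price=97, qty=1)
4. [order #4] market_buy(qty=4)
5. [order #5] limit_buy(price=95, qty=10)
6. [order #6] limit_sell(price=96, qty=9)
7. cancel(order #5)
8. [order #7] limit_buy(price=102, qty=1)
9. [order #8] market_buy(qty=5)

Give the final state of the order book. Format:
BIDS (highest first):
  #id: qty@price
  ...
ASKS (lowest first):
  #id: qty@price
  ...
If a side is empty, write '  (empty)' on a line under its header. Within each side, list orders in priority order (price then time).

Answer: BIDS (highest first):
  (empty)
ASKS (lowest first):
  #6: 2@96

Derivation:
After op 1 [order #1] limit_sell(price=102, qty=10): fills=none; bids=[-] asks=[#1:10@102]
After op 2 [order #2] limit_buy(price=104, qty=10): fills=#2x#1:10@102; bids=[-] asks=[-]
After op 3 [order #3] limit_buy(price=97, qty=1): fills=none; bids=[#3:1@97] asks=[-]
After op 4 [order #4] market_buy(qty=4): fills=none; bids=[#3:1@97] asks=[-]
After op 5 [order #5] limit_buy(price=95, qty=10): fills=none; bids=[#3:1@97 #5:10@95] asks=[-]
After op 6 [order #6] limit_sell(price=96, qty=9): fills=#3x#6:1@97; bids=[#5:10@95] asks=[#6:8@96]
After op 7 cancel(order #5): fills=none; bids=[-] asks=[#6:8@96]
After op 8 [order #7] limit_buy(price=102, qty=1): fills=#7x#6:1@96; bids=[-] asks=[#6:7@96]
After op 9 [order #8] market_buy(qty=5): fills=#8x#6:5@96; bids=[-] asks=[#6:2@96]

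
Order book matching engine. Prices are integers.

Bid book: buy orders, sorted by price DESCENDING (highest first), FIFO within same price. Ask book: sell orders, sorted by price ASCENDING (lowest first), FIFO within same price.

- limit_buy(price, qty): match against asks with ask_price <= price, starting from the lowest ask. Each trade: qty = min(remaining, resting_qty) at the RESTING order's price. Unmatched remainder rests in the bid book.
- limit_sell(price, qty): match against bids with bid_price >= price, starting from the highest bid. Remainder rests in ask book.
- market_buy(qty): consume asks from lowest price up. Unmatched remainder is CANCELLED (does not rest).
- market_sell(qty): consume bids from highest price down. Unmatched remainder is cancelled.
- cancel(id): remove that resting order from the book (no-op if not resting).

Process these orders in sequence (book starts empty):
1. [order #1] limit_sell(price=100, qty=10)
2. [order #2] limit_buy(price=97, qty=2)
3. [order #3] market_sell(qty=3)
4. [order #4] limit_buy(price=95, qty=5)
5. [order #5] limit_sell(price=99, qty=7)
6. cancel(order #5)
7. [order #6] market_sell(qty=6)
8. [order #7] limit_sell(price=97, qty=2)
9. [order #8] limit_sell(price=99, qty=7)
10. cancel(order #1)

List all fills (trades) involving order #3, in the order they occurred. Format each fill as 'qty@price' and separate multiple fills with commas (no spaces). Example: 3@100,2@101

Answer: 2@97

Derivation:
After op 1 [order #1] limit_sell(price=100, qty=10): fills=none; bids=[-] asks=[#1:10@100]
After op 2 [order #2] limit_buy(price=97, qty=2): fills=none; bids=[#2:2@97] asks=[#1:10@100]
After op 3 [order #3] market_sell(qty=3): fills=#2x#3:2@97; bids=[-] asks=[#1:10@100]
After op 4 [order #4] limit_buy(price=95, qty=5): fills=none; bids=[#4:5@95] asks=[#1:10@100]
After op 5 [order #5] limit_sell(price=99, qty=7): fills=none; bids=[#4:5@95] asks=[#5:7@99 #1:10@100]
After op 6 cancel(order #5): fills=none; bids=[#4:5@95] asks=[#1:10@100]
After op 7 [order #6] market_sell(qty=6): fills=#4x#6:5@95; bids=[-] asks=[#1:10@100]
After op 8 [order #7] limit_sell(price=97, qty=2): fills=none; bids=[-] asks=[#7:2@97 #1:10@100]
After op 9 [order #8] limit_sell(price=99, qty=7): fills=none; bids=[-] asks=[#7:2@97 #8:7@99 #1:10@100]
After op 10 cancel(order #1): fills=none; bids=[-] asks=[#7:2@97 #8:7@99]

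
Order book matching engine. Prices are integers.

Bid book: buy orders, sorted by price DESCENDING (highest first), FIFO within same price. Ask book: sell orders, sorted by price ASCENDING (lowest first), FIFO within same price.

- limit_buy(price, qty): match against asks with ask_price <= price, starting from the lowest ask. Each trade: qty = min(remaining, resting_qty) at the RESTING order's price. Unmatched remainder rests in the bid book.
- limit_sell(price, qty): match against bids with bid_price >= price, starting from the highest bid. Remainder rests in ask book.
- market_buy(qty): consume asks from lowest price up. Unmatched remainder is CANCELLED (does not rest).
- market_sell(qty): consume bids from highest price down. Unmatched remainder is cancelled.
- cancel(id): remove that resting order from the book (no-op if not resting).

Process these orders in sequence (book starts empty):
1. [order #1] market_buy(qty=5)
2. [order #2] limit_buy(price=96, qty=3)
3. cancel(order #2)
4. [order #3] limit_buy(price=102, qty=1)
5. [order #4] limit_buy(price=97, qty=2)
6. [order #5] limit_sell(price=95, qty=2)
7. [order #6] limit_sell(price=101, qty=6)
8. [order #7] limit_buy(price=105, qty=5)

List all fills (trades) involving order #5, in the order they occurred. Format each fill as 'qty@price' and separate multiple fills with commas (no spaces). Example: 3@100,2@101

After op 1 [order #1] market_buy(qty=5): fills=none; bids=[-] asks=[-]
After op 2 [order #2] limit_buy(price=96, qty=3): fills=none; bids=[#2:3@96] asks=[-]
After op 3 cancel(order #2): fills=none; bids=[-] asks=[-]
After op 4 [order #3] limit_buy(price=102, qty=1): fills=none; bids=[#3:1@102] asks=[-]
After op 5 [order #4] limit_buy(price=97, qty=2): fills=none; bids=[#3:1@102 #4:2@97] asks=[-]
After op 6 [order #5] limit_sell(price=95, qty=2): fills=#3x#5:1@102 #4x#5:1@97; bids=[#4:1@97] asks=[-]
After op 7 [order #6] limit_sell(price=101, qty=6): fills=none; bids=[#4:1@97] asks=[#6:6@101]
After op 8 [order #7] limit_buy(price=105, qty=5): fills=#7x#6:5@101; bids=[#4:1@97] asks=[#6:1@101]

Answer: 1@102,1@97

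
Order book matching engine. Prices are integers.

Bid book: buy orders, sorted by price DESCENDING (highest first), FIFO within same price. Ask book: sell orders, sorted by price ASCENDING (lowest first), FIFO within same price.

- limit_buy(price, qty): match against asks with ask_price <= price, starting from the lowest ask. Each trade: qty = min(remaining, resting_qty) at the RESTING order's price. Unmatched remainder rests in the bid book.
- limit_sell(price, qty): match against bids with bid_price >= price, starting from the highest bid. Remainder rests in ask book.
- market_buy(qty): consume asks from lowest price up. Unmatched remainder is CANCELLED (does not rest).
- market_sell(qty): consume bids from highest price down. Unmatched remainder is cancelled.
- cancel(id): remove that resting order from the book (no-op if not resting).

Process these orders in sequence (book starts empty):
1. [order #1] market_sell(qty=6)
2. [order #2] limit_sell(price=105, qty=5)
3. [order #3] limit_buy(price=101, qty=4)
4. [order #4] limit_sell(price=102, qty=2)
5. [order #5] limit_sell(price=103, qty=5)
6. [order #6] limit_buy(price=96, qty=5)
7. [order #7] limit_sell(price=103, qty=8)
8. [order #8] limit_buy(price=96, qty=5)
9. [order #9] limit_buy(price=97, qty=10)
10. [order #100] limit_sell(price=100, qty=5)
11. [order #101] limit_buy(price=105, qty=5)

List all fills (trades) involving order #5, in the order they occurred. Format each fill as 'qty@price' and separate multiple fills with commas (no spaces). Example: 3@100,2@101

Answer: 2@103

Derivation:
After op 1 [order #1] market_sell(qty=6): fills=none; bids=[-] asks=[-]
After op 2 [order #2] limit_sell(price=105, qty=5): fills=none; bids=[-] asks=[#2:5@105]
After op 3 [order #3] limit_buy(price=101, qty=4): fills=none; bids=[#3:4@101] asks=[#2:5@105]
After op 4 [order #4] limit_sell(price=102, qty=2): fills=none; bids=[#3:4@101] asks=[#4:2@102 #2:5@105]
After op 5 [order #5] limit_sell(price=103, qty=5): fills=none; bids=[#3:4@101] asks=[#4:2@102 #5:5@103 #2:5@105]
After op 6 [order #6] limit_buy(price=96, qty=5): fills=none; bids=[#3:4@101 #6:5@96] asks=[#4:2@102 #5:5@103 #2:5@105]
After op 7 [order #7] limit_sell(price=103, qty=8): fills=none; bids=[#3:4@101 #6:5@96] asks=[#4:2@102 #5:5@103 #7:8@103 #2:5@105]
After op 8 [order #8] limit_buy(price=96, qty=5): fills=none; bids=[#3:4@101 #6:5@96 #8:5@96] asks=[#4:2@102 #5:5@103 #7:8@103 #2:5@105]
After op 9 [order #9] limit_buy(price=97, qty=10): fills=none; bids=[#3:4@101 #9:10@97 #6:5@96 #8:5@96] asks=[#4:2@102 #5:5@103 #7:8@103 #2:5@105]
After op 10 [order #100] limit_sell(price=100, qty=5): fills=#3x#100:4@101; bids=[#9:10@97 #6:5@96 #8:5@96] asks=[#100:1@100 #4:2@102 #5:5@103 #7:8@103 #2:5@105]
After op 11 [order #101] limit_buy(price=105, qty=5): fills=#101x#100:1@100 #101x#4:2@102 #101x#5:2@103; bids=[#9:10@97 #6:5@96 #8:5@96] asks=[#5:3@103 #7:8@103 #2:5@105]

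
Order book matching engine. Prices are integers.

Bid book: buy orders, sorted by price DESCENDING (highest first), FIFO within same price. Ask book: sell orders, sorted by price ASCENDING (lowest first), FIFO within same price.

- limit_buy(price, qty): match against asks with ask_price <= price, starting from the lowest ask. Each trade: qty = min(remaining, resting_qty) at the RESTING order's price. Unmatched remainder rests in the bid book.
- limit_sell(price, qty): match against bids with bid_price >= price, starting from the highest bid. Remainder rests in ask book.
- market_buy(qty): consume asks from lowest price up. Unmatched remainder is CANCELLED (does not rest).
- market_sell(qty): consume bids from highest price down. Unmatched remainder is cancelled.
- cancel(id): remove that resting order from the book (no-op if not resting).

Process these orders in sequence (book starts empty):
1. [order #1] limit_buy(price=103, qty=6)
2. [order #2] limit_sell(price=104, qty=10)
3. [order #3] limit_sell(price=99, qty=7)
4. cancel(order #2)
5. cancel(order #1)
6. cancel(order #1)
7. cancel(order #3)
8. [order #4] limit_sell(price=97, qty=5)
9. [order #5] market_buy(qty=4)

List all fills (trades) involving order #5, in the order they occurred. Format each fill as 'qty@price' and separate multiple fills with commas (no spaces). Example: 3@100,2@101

Answer: 4@97

Derivation:
After op 1 [order #1] limit_buy(price=103, qty=6): fills=none; bids=[#1:6@103] asks=[-]
After op 2 [order #2] limit_sell(price=104, qty=10): fills=none; bids=[#1:6@103] asks=[#2:10@104]
After op 3 [order #3] limit_sell(price=99, qty=7): fills=#1x#3:6@103; bids=[-] asks=[#3:1@99 #2:10@104]
After op 4 cancel(order #2): fills=none; bids=[-] asks=[#3:1@99]
After op 5 cancel(order #1): fills=none; bids=[-] asks=[#3:1@99]
After op 6 cancel(order #1): fills=none; bids=[-] asks=[#3:1@99]
After op 7 cancel(order #3): fills=none; bids=[-] asks=[-]
After op 8 [order #4] limit_sell(price=97, qty=5): fills=none; bids=[-] asks=[#4:5@97]
After op 9 [order #5] market_buy(qty=4): fills=#5x#4:4@97; bids=[-] asks=[#4:1@97]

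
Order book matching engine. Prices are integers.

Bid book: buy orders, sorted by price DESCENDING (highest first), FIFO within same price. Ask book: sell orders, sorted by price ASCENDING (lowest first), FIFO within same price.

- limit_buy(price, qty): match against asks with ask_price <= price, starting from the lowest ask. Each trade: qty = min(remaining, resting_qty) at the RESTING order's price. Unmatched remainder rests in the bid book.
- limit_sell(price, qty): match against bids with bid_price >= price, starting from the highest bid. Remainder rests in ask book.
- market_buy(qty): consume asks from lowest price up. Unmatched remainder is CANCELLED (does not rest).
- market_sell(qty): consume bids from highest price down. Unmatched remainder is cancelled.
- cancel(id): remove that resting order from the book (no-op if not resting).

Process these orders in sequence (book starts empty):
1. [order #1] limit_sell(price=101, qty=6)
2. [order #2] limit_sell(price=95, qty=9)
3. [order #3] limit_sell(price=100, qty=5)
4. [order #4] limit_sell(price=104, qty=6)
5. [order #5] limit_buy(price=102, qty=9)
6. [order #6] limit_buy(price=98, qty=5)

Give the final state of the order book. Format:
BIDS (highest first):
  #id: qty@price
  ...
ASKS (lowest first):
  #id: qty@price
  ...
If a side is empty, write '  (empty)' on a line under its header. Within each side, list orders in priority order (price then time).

After op 1 [order #1] limit_sell(price=101, qty=6): fills=none; bids=[-] asks=[#1:6@101]
After op 2 [order #2] limit_sell(price=95, qty=9): fills=none; bids=[-] asks=[#2:9@95 #1:6@101]
After op 3 [order #3] limit_sell(price=100, qty=5): fills=none; bids=[-] asks=[#2:9@95 #3:5@100 #1:6@101]
After op 4 [order #4] limit_sell(price=104, qty=6): fills=none; bids=[-] asks=[#2:9@95 #3:5@100 #1:6@101 #4:6@104]
After op 5 [order #5] limit_buy(price=102, qty=9): fills=#5x#2:9@95; bids=[-] asks=[#3:5@100 #1:6@101 #4:6@104]
After op 6 [order #6] limit_buy(price=98, qty=5): fills=none; bids=[#6:5@98] asks=[#3:5@100 #1:6@101 #4:6@104]

Answer: BIDS (highest first):
  #6: 5@98
ASKS (lowest first):
  #3: 5@100
  #1: 6@101
  #4: 6@104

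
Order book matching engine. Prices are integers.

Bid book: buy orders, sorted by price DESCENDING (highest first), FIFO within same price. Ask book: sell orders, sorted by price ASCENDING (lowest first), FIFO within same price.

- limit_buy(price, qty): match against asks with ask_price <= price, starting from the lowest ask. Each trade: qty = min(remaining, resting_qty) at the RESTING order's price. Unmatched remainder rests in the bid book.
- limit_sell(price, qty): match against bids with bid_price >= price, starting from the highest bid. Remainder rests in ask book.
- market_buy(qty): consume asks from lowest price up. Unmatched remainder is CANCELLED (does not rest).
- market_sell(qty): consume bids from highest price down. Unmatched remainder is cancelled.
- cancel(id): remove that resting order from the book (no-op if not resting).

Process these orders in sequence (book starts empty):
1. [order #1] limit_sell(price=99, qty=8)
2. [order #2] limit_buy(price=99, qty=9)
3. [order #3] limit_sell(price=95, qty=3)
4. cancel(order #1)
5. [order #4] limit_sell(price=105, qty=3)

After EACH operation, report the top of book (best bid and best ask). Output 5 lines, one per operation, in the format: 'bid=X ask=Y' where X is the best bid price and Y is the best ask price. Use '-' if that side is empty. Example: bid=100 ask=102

Answer: bid=- ask=99
bid=99 ask=-
bid=- ask=95
bid=- ask=95
bid=- ask=95

Derivation:
After op 1 [order #1] limit_sell(price=99, qty=8): fills=none; bids=[-] asks=[#1:8@99]
After op 2 [order #2] limit_buy(price=99, qty=9): fills=#2x#1:8@99; bids=[#2:1@99] asks=[-]
After op 3 [order #3] limit_sell(price=95, qty=3): fills=#2x#3:1@99; bids=[-] asks=[#3:2@95]
After op 4 cancel(order #1): fills=none; bids=[-] asks=[#3:2@95]
After op 5 [order #4] limit_sell(price=105, qty=3): fills=none; bids=[-] asks=[#3:2@95 #4:3@105]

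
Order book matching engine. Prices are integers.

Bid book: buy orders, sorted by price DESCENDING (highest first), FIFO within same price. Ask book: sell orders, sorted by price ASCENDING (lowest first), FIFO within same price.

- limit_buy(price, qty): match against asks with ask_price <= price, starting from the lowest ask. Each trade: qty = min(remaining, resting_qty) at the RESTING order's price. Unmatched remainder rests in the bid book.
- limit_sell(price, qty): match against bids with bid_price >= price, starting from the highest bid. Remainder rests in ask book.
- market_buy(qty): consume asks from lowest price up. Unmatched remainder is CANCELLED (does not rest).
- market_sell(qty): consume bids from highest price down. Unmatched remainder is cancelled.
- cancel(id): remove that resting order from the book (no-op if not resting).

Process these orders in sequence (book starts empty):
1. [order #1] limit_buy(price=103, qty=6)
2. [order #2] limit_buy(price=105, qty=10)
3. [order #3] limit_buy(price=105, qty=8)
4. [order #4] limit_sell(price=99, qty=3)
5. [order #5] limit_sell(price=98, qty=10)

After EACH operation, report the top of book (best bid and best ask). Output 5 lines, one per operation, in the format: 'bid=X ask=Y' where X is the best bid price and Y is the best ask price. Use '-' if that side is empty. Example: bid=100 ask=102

Answer: bid=103 ask=-
bid=105 ask=-
bid=105 ask=-
bid=105 ask=-
bid=105 ask=-

Derivation:
After op 1 [order #1] limit_buy(price=103, qty=6): fills=none; bids=[#1:6@103] asks=[-]
After op 2 [order #2] limit_buy(price=105, qty=10): fills=none; bids=[#2:10@105 #1:6@103] asks=[-]
After op 3 [order #3] limit_buy(price=105, qty=8): fills=none; bids=[#2:10@105 #3:8@105 #1:6@103] asks=[-]
After op 4 [order #4] limit_sell(price=99, qty=3): fills=#2x#4:3@105; bids=[#2:7@105 #3:8@105 #1:6@103] asks=[-]
After op 5 [order #5] limit_sell(price=98, qty=10): fills=#2x#5:7@105 #3x#5:3@105; bids=[#3:5@105 #1:6@103] asks=[-]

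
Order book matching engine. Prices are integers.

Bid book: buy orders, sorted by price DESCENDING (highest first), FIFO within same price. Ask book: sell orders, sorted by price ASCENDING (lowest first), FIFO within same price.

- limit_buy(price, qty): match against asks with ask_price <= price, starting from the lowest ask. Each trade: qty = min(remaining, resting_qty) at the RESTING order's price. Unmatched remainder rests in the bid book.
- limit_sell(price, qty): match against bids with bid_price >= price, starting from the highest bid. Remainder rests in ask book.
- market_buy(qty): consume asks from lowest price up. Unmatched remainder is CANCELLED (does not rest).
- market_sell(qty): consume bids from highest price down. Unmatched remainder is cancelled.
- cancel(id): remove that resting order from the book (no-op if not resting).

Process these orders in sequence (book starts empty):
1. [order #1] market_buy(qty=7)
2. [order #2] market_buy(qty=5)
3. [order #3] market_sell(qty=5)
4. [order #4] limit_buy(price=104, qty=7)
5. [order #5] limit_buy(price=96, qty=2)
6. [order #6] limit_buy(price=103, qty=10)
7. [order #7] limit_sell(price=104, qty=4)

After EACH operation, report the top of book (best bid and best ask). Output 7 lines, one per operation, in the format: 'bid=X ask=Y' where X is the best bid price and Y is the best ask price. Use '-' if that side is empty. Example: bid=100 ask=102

Answer: bid=- ask=-
bid=- ask=-
bid=- ask=-
bid=104 ask=-
bid=104 ask=-
bid=104 ask=-
bid=104 ask=-

Derivation:
After op 1 [order #1] market_buy(qty=7): fills=none; bids=[-] asks=[-]
After op 2 [order #2] market_buy(qty=5): fills=none; bids=[-] asks=[-]
After op 3 [order #3] market_sell(qty=5): fills=none; bids=[-] asks=[-]
After op 4 [order #4] limit_buy(price=104, qty=7): fills=none; bids=[#4:7@104] asks=[-]
After op 5 [order #5] limit_buy(price=96, qty=2): fills=none; bids=[#4:7@104 #5:2@96] asks=[-]
After op 6 [order #6] limit_buy(price=103, qty=10): fills=none; bids=[#4:7@104 #6:10@103 #5:2@96] asks=[-]
After op 7 [order #7] limit_sell(price=104, qty=4): fills=#4x#7:4@104; bids=[#4:3@104 #6:10@103 #5:2@96] asks=[-]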